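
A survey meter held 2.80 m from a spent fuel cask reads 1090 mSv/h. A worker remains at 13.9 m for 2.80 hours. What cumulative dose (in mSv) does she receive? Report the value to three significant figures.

By the inverse-square law, rate at 13.9 m:
1090 × (2.80/13.9)² = 1090 × 0.04058 = 44.23 mSv/h.
Dose = rate × time = 44.23 mSv/h × 2.800 h = 123.8 mSv.

124 mSv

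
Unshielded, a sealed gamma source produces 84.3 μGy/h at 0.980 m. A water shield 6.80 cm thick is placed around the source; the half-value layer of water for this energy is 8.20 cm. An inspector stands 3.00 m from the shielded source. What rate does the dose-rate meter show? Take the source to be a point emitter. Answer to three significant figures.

5.06 μGy/h

Distance alone: (0.980/3.00)² = 0.1067, so 84.3 × 0.1067 = 8.995 μGy/h.
Shield: 6.80/8.20 = 0.8293 half-value layers → attenuation 2^(−0.8293) = 0.5628.
Combined: 8.995 × 0.5628 = 5.062 μGy/h.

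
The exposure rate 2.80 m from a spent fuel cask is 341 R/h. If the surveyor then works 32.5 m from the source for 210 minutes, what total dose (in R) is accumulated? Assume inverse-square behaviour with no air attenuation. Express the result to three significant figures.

By the inverse-square law, rate at 32.5 m:
(2.80/32.5)² = 0.007422, so 341 × 0.007422 = 2.531 R/h.
Dose = rate × time = 2.531 R/h × 3.500 h = 8.859 R.

8.86 R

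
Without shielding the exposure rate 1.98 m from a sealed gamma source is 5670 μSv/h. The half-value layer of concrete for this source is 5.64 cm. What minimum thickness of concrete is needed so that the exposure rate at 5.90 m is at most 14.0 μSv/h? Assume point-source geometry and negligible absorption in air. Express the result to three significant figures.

31.1 cm

At 5.90 m, distance alone gives (1.98/5.90)² = 0.1126, so 5670 × 0.1126 = 638.4 μSv/h.
Further attenuation needed: 638.4/14.0 = 45.60.
n = log₂(45.60) = 5.511 half-value layers.
Thickness = 5.511 × 5.64 cm = 31.08 cm.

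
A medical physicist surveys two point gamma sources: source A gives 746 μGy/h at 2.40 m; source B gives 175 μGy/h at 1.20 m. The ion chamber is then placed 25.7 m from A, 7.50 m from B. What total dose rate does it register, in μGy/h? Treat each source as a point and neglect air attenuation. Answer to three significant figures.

11.0 μGy/h

By superposition, sum each source's inverse-square contribution:
A: 746 × (2.40/25.7)² = 6.506 μGy/h
B: 175 × (1.20/7.50)² = 4.480 μGy/h
Total = 6.506 + 4.480 = 10.99 μGy/h.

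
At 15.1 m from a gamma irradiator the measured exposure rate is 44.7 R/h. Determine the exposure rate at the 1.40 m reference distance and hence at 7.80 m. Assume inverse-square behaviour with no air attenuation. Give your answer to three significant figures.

By the inverse-square law,
At 1.40 m: (15.1/1.40)² = 116.3, so 44.7 × 116.3 = 5199 R/h
At 7.80 m: (1.40/7.80)² = 0.03222, so 5199 × 0.03222 = 167.5 R/h.

5200 R/h; 168 R/h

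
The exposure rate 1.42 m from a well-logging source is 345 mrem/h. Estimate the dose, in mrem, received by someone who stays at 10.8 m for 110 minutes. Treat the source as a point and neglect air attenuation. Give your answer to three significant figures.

10.9 mrem

By the inverse-square law, rate at 10.8 m:
(1.42/10.8)² = 0.01729, so 345 × 0.01729 = 5.965 mrem/h.
Dose = rate × time = 5.965 mrem/h × 1.833 h = 10.93 mrem.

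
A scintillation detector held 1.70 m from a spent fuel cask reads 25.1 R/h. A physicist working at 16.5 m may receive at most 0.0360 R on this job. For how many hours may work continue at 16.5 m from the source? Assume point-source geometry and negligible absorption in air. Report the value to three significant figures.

0.135 h

By the inverse-square law, rate at 16.5 m:
25.1 × (1.70/16.5)² = 25.1 × 0.01062 = 0.2666 R/h.
Stay time = 0.0360 R ÷ 0.2666 R/h = 0.1350 h.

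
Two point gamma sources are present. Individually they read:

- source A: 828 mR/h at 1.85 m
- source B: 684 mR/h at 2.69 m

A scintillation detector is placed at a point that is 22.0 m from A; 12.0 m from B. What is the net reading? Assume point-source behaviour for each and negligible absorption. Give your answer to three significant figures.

By superposition, sum each source's inverse-square contribution:
A: 828 × (1.85/22.0)² = 5.855 mR/h
B: 684 × (2.69/12.0)² = 34.37 mR/h
Total = 5.855 + 34.37 = 40.22 mR/h.

40.2 mR/h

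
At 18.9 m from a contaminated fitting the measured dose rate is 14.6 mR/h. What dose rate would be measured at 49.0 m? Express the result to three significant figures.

Using I₁d₁² = I₂d₂², scaling from 18.9 m to 49.0 m:
(18.9/49.0)² = 0.1488, so 14.6 × 0.1488 = 2.172 mR/h.

2.17 mR/h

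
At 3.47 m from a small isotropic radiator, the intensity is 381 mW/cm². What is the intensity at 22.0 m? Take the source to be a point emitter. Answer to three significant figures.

Since intensity falls as 1/r², the rate at 22.0 m is
381 × (3.47/22.0)² = 381 × 0.02488 = 9.479 mW/cm².

9.48 mW/cm²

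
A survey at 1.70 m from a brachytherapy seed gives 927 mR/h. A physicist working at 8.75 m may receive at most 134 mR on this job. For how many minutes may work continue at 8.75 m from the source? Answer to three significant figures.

230 min

Using I₁d₁² = I₂d₂², rate at 8.75 m:
927 × (1.70/8.75)² = 927 × 0.03775 = 34.99 mR/h.
Stay time = 134 mR ÷ 34.99 mR/h = 3.830 h = 229.8 min.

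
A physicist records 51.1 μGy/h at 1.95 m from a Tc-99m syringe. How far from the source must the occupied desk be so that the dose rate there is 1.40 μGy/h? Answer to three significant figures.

11.8 m

Intensity scales as (d₁/d₂)², so d₂ = d₁·√(I₁/I₂).
I₁/I₂ = 51.1/1.40 = 36.50, so d₂ = 1.95 × √36.50 = 11.78 m.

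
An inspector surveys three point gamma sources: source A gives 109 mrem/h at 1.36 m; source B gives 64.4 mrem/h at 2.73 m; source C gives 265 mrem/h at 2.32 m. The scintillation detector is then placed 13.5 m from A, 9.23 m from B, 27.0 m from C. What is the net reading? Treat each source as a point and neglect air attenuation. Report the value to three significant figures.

By superposition, sum each source's inverse-square contribution:
A: 109 × (1.36/13.5)² = 1.106 mrem/h
B: 64.4 × (2.73/9.23)² = 5.634 mrem/h
C: 265 × (2.32/27.0)² = 1.957 mrem/h
Total = 1.106 + 5.634 + 1.957 = 8.697 mrem/h.

8.70 mrem/h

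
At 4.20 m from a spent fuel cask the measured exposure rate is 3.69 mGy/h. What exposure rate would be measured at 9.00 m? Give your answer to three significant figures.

0.804 mGy/h

Since intensity falls as 1/r², scaling from 4.20 m to 9.00 m:
(4.20/9.00)² = 0.2178, so 3.69 × 0.2178 = 0.8037 mGy/h.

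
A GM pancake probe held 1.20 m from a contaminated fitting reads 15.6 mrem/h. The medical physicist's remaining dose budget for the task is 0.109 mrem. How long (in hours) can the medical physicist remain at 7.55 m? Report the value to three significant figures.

0.277 h

Since intensity falls as 1/r², rate at 7.55 m:
(1.20/7.55)² = 0.02526, so 15.6 × 0.02526 = 0.3941 mrem/h.
Stay time = 0.109 mrem ÷ 0.3941 mrem/h = 0.2766 h.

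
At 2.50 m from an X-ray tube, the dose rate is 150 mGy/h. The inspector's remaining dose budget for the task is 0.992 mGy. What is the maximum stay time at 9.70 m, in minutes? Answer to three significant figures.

5.97 min

Since intensity falls as 1/r², rate at 9.70 m:
150 × (2.50/9.70)² = 150 × 0.06643 = 9.965 mGy/h.
Stay time = 0.992 mGy ÷ 9.965 mGy/h = 0.09955 h = 5.973 min.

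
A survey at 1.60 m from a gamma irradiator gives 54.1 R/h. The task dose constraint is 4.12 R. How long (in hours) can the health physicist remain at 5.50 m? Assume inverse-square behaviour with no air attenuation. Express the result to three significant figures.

Intensity scales as (d₁/d₂)², so rate at 5.50 m:
(1.60/5.50)² = 0.08463, so 54.1 × 0.08463 = 4.578 R/h.
Stay time = 4.12 R ÷ 4.578 R/h = 0.9000 h.

0.900 h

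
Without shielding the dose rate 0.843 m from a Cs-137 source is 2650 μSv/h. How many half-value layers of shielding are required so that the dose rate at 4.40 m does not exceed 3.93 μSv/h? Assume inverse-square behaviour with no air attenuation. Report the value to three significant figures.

At 4.40 m, distance alone gives 2650 × (0.843/4.40)² = 2650 × 0.03671 = 97.28 μSv/h.
Further attenuation needed: 97.28/3.93 = 24.75.
n = log₂(24.75) = 4.629 half-value layers.

4.63 half-value layers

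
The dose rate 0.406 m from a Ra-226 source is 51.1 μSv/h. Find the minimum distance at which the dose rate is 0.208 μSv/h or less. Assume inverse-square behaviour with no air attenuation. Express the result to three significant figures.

6.36 m

Intensity scales as (d₁/d₂)², so d₂ = d₁·√(I₁/I₂).
I₁/I₂ = 51.1/0.208 = 245.7, so d₂ = 0.406 × √245.7 = 6.364 m.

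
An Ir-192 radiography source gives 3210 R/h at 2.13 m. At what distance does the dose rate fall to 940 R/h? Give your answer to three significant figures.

By the inverse-square law, d₂ = d₁·√(I₁/I₂).
I₁/I₂ = 3210/940 = 3.415, so d₂ = 2.13 × √3.415 = 3.936 m.

3.94 m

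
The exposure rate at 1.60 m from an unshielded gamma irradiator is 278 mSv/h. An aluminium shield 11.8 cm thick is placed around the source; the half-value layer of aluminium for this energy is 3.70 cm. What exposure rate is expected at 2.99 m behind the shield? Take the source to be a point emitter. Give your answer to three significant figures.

8.73 mSv/h

Distance alone: 278 × (1.60/2.99)² = 278 × 0.2864 = 79.62 mSv/h.
Shield: 11.8/3.70 = 3.189 half-value layers → attenuation 2^(−3.189) = 0.1097.
Combined: 79.62 × 0.1097 = 8.734 mSv/h.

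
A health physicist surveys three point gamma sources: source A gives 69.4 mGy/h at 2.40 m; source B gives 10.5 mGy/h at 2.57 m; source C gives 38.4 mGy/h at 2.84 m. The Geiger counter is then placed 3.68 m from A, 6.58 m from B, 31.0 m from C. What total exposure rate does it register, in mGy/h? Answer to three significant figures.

By superposition, sum each source's inverse-square contribution:
A: 69.4 × (2.40/3.68)² = 29.52 mGy/h
B: 10.5 × (2.57/6.58)² = 1.602 mGy/h
C: 38.4 × (2.84/31.0)² = 0.3223 mGy/h
Total = 29.52 + 1.602 + 0.3223 = 31.44 mGy/h.

31.4 mGy/h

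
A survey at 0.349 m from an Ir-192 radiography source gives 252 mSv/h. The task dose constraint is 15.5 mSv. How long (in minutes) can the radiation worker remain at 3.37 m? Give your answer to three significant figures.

Using I₁d₁² = I₂d₂², rate at 3.37 m:
252 × (0.349/3.37)² = 252 × 0.01072 = 2.701 mSv/h.
Stay time = 15.5 mSv ÷ 2.701 mSv/h = 5.739 h = 344.3 min.

344 min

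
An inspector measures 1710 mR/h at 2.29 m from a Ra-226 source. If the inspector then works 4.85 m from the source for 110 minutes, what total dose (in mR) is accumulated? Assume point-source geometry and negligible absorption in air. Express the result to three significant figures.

699 mR

Using I₁d₁² = I₂d₂², rate at 4.85 m:
(2.29/4.85)² = 0.2229, so 1710 × 0.2229 = 381.2 mR/h.
Dose = rate × time = 381.2 mR/h × 1.833 h = 698.7 mR.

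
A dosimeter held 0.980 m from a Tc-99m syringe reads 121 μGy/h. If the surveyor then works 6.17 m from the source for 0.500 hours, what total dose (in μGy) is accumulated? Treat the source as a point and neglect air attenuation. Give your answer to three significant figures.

By the inverse-square law, rate at 6.17 m:
(0.980/6.17)² = 0.02523, so 121 × 0.02523 = 3.053 μGy/h.
Dose = rate × time = 3.053 μGy/h × 0.5000 h = 1.526 μGy.

1.53 μGy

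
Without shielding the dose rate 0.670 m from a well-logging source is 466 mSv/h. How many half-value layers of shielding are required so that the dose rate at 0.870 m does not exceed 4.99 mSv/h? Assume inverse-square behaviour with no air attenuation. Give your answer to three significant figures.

5.79 half-value layers

At 0.870 m, distance alone gives 466 × (0.670/0.870)² = 466 × 0.5931 = 276.4 mSv/h.
Further attenuation needed: 276.4/4.99 = 55.39.
n = log₂(55.39) = 5.792 half-value layers.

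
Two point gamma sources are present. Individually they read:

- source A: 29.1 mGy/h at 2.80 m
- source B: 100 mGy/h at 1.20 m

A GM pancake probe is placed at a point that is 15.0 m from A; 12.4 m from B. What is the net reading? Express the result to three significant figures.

1.95 mGy/h

Each source contributes Iᵢ·(dᵢ/rᵢ)²; contributions add.
A: 29.1 × (2.80/15.0)² = 1.014 mGy/h
B: 100 × (1.20/12.4)² = 0.9365 mGy/h
Total = 1.014 + 0.9365 = 1.950 mGy/h.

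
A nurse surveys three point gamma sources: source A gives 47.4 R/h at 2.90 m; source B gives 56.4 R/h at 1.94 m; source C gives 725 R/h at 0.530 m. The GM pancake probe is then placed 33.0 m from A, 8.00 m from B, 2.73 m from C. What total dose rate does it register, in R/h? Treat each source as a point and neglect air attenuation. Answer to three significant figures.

31.0 R/h

Each source contributes Iᵢ·(dᵢ/rᵢ)²; contributions add.
A: 47.4 × (2.90/33.0)² = 0.3661 R/h
B: 56.4 × (1.94/8.00)² = 3.317 R/h
C: 725 × (0.530/2.73)² = 27.33 R/h
Total = 0.3661 + 3.317 + 27.33 = 31.01 R/h.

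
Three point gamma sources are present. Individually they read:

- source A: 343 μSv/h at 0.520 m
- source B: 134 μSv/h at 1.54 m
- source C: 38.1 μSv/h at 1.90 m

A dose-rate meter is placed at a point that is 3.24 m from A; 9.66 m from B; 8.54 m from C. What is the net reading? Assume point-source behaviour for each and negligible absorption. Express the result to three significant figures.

14.1 μSv/h

Each source contributes Iᵢ·(dᵢ/rᵢ)²; contributions add.
A: 343 × (0.520/3.24)² = 8.835 μSv/h
B: 134 × (1.54/9.66)² = 3.406 μSv/h
C: 38.1 × (1.90/8.54)² = 1.886 μSv/h
Total = 8.835 + 3.406 + 1.886 = 14.13 μSv/h.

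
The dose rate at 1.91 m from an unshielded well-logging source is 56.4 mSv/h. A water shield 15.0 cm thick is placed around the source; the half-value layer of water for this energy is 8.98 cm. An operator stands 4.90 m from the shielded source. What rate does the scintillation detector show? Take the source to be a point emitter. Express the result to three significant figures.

Distance alone: 56.4 × (1.91/4.90)² = 56.4 × 0.1519 = 8.567 mSv/h.
Shield: 15.0/8.98 = 1.670 half-value layers → attenuation 2^(−1.670) = 0.3143.
Combined: 8.567 × 0.3143 = 2.693 mSv/h.

2.69 mSv/h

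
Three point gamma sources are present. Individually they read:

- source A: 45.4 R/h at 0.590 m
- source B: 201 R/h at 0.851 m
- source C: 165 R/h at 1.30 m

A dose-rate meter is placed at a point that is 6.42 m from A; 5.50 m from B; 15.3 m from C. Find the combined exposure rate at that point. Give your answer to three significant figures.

6.39 R/h

By superposition, sum each source's inverse-square contribution:
A: 45.4 × (0.590/6.42)² = 0.3834 R/h
B: 201 × (0.851/5.50)² = 4.812 R/h
C: 165 × (1.30/15.3)² = 1.191 R/h
Total = 0.3834 + 4.812 + 1.191 = 6.386 R/h.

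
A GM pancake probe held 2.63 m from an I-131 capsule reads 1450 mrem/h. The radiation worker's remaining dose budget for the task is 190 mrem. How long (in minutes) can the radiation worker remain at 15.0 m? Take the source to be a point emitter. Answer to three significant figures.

Applying the 1/r² law, rate at 15.0 m:
1450 × (2.63/15.0)² = 1450 × 0.03074 = 44.57 mrem/h.
Stay time = 190 mrem ÷ 44.57 mrem/h = 4.263 h = 255.8 min.

256 min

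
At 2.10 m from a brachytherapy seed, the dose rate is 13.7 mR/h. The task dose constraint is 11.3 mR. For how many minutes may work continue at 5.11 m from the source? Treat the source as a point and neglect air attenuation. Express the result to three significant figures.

By the inverse-square law, rate at 5.11 m:
13.7 × (2.10/5.11)² = 13.7 × 0.1689 = 2.314 mR/h.
Stay time = 11.3 mR ÷ 2.314 mR/h = 4.883 h = 293.0 min.

293 min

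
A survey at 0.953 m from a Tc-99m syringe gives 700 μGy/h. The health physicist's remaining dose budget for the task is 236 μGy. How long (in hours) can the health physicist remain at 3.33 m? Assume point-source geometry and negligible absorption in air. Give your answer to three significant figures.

By the inverse-square law, rate at 3.33 m:
700 × (0.953/3.33)² = 700 × 0.08190 = 57.33 μGy/h.
Stay time = 236 μGy ÷ 57.33 μGy/h = 4.117 h.

4.12 h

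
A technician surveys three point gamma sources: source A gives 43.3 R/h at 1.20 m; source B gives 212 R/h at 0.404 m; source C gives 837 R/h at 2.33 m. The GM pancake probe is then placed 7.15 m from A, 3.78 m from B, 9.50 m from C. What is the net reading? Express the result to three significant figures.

54.0 R/h

Each source contributes Iᵢ·(dᵢ/rᵢ)²; contributions add.
A: 43.3 × (1.20/7.15)² = 1.220 R/h
B: 212 × (0.404/3.78)² = 2.422 R/h
C: 837 × (2.33/9.50)² = 50.35 R/h
Total = 1.220 + 2.422 + 50.35 = 53.99 R/h.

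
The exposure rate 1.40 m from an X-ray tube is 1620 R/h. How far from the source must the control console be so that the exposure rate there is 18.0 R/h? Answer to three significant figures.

By the inverse-square law, d₂ = d₁·√(I₁/I₂).
I₁/I₂ = 1620/18.0 = 90.00, so d₂ = 1.40 × √90.00 = 13.28 m.

13.3 m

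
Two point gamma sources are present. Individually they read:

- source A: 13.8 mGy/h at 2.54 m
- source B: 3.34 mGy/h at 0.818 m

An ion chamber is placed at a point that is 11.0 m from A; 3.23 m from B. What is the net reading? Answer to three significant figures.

Each source contributes Iᵢ·(dᵢ/rᵢ)²; contributions add.
A: 13.8 × (2.54/11.0)² = 0.7358 mGy/h
B: 3.34 × (0.818/3.23)² = 0.2142 mGy/h
Total = 0.7358 + 0.2142 = 0.9500 mGy/h.

0.950 mGy/h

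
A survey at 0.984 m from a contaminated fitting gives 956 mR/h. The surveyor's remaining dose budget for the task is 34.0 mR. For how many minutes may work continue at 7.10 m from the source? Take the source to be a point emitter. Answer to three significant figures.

Intensity scales as (d₁/d₂)², so rate at 7.10 m:
(0.984/7.10)² = 0.01921, so 956 × 0.01921 = 18.36 mR/h.
Stay time = 34.0 mR ÷ 18.36 mR/h = 1.852 h = 111.1 min.

111 min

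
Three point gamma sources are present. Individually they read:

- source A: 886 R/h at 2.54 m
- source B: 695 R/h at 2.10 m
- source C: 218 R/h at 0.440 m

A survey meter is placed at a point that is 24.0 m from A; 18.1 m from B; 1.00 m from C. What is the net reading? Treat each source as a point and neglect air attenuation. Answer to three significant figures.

61.5 R/h

Each source contributes Iᵢ·(dᵢ/rᵢ)²; contributions add.
A: 886 × (2.54/24.0)² = 9.924 R/h
B: 695 × (2.10/18.1)² = 9.355 R/h
C: 218 × (0.440/1.00)² = 42.20 R/h
Total = 9.924 + 9.355 + 42.20 = 61.48 R/h.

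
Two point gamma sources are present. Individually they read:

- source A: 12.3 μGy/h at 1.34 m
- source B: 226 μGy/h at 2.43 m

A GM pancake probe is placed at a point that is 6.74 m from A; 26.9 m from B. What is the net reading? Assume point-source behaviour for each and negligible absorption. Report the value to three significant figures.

2.33 μGy/h

By superposition, sum each source's inverse-square contribution:
A: 12.3 × (1.34/6.74)² = 0.4862 μGy/h
B: 226 × (2.43/26.9)² = 1.844 μGy/h
Total = 0.4862 + 1.844 = 2.330 μGy/h.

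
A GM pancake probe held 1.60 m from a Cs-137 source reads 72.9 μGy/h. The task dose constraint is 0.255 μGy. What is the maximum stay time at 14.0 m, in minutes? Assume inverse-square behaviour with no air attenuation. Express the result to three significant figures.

16.1 min

Applying the 1/r² law, rate at 14.0 m:
72.9 × (1.60/14.0)² = 72.9 × 0.01306 = 0.9521 μGy/h.
Stay time = 0.255 μGy ÷ 0.9521 μGy/h = 0.2678 h = 16.07 min.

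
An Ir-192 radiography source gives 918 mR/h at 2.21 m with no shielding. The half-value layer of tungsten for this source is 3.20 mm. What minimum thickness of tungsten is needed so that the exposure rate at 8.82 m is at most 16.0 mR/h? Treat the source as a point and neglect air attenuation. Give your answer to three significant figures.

At 8.82 m, distance alone gives (2.21/8.82)² = 0.06278, so 918 × 0.06278 = 57.63 mR/h.
Further attenuation needed: 57.63/16.0 = 3.602.
n = log₂(3.602) = 1.849 half-value layers.
Thickness = 1.849 × 3.20 mm = 5.917 mm.

5.92 mm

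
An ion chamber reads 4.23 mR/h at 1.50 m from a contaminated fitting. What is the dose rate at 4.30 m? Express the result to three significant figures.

0.515 mR/h

Since intensity falls as 1/r², the rate at 4.30 m is
4.23 × (1.50/4.30)² = 4.23 × 0.1217 = 0.5148 mR/h.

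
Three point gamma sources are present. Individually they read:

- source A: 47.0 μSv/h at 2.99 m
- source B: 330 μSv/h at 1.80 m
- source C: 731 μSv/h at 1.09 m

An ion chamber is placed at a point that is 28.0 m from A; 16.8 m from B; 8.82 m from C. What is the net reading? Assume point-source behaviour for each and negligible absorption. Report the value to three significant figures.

15.5 μSv/h

Each source contributes Iᵢ·(dᵢ/rᵢ)²; contributions add.
A: 47.0 × (2.99/28.0)² = 0.5359 μSv/h
B: 330 × (1.80/16.8)² = 3.788 μSv/h
C: 731 × (1.09/8.82)² = 11.16 μSv/h
Total = 0.5359 + 3.788 + 11.16 = 15.48 μSv/h.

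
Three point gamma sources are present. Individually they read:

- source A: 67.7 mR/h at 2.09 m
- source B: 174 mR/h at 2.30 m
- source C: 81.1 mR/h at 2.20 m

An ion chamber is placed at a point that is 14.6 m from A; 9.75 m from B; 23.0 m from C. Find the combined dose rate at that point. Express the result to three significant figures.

Each source contributes Iᵢ·(dᵢ/rᵢ)²; contributions add.
A: 67.7 × (2.09/14.6)² = 1.387 mR/h
B: 174 × (2.30/9.75)² = 9.683 mR/h
C: 81.1 × (2.20/23.0)² = 0.7420 mR/h
Total = 1.387 + 9.683 + 0.7420 = 11.81 mR/h.

11.8 mR/h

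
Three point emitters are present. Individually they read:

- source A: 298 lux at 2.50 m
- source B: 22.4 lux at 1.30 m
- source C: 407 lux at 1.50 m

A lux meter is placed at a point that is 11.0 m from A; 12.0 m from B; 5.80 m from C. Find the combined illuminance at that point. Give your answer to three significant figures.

42.9 lux

By superposition, sum each source's inverse-square contribution:
A: 298 × (2.50/11.0)² = 15.39 lux
B: 22.4 × (1.30/12.0)² = 0.2629 lux
C: 407 × (1.50/5.80)² = 27.22 lux
Total = 15.39 + 0.2629 + 27.22 = 42.87 lux.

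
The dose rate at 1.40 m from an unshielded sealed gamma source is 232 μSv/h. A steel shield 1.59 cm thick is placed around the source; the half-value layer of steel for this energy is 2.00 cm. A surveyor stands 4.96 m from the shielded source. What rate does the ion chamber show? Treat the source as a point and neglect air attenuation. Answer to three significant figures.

Distance alone: (1.40/4.96)² = 0.07967, so 232 × 0.07967 = 18.48 μSv/h.
Shield: 1.59/2.00 = 0.7950 half-value layers → attenuation 2^(−0.7950) = 0.5763.
Combined: 18.48 × 0.5763 = 10.65 μSv/h.

10.7 μSv/h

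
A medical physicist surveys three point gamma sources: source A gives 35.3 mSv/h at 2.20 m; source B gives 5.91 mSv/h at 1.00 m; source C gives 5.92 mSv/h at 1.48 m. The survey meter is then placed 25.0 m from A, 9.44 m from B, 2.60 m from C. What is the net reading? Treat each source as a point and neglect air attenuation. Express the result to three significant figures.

2.26 mSv/h

By superposition, sum each source's inverse-square contribution:
A: 35.3 × (2.20/25.0)² = 0.2734 mSv/h
B: 5.91 × (1.00/9.44)² = 0.06632 mSv/h
C: 5.92 × (1.48/2.60)² = 1.918 mSv/h
Total = 0.2734 + 0.06632 + 1.918 = 2.258 mSv/h.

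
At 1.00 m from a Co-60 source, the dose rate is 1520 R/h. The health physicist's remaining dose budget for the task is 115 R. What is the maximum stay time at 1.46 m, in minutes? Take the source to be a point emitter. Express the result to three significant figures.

9.68 min

By the inverse-square law, rate at 1.46 m:
(1.00/1.46)² = 0.4691, so 1520 × 0.4691 = 713.0 R/h.
Stay time = 115 R ÷ 713.0 R/h = 0.1613 h = 9.678 min.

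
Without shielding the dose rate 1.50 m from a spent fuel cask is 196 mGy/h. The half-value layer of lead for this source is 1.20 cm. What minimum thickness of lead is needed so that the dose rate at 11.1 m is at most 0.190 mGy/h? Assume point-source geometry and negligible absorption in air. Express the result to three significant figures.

At 11.1 m, distance alone gives (1.50/11.1)² = 0.01826, so 196 × 0.01826 = 3.579 mGy/h.
Further attenuation needed: 3.579/0.190 = 18.84.
n = log₂(18.84) = 4.236 half-value layers.
Thickness = 4.236 × 1.20 cm = 5.083 cm.

5.08 cm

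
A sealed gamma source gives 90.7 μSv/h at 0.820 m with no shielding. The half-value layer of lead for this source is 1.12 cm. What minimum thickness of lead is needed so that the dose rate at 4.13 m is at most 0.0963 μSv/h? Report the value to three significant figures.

At 4.13 m, distance alone gives (0.820/4.13)² = 0.03942, so 90.7 × 0.03942 = 3.575 μSv/h.
Further attenuation needed: 3.575/0.0963 = 37.12.
n = log₂(37.12) = 5.214 half-value layers.
Thickness = 5.214 × 1.12 cm = 5.840 cm.

5.84 cm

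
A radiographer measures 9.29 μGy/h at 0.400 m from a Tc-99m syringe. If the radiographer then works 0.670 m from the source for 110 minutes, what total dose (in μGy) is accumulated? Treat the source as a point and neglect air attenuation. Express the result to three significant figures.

6.07 μGy

Intensity scales as (d₁/d₂)², so rate at 0.670 m:
9.29 × (0.400/0.670)² = 9.29 × 0.3564 = 3.311 μGy/h.
Dose = rate × time = 3.311 μGy/h × 1.833 h = 6.069 μGy.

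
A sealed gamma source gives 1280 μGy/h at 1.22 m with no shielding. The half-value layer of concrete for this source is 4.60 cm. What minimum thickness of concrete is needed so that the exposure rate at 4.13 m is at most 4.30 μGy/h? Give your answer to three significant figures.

21.6 cm

At 4.13 m, distance alone gives 1280 × (1.22/4.13)² = 1280 × 0.08726 = 111.7 μGy/h.
Further attenuation needed: 111.7/4.30 = 25.98.
n = log₂(25.98) = 4.699 half-value layers.
Thickness = 4.699 × 4.60 cm = 21.62 cm.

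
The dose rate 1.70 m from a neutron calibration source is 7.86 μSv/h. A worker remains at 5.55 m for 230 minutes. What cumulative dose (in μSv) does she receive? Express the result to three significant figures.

Using I₁d₁² = I₂d₂², rate at 5.55 m:
7.86 × (1.70/5.55)² = 7.86 × 0.09382 = 0.7374 μSv/h.
Dose = rate × time = 0.7374 μSv/h × 3.833 h = 2.826 μSv.

2.83 μSv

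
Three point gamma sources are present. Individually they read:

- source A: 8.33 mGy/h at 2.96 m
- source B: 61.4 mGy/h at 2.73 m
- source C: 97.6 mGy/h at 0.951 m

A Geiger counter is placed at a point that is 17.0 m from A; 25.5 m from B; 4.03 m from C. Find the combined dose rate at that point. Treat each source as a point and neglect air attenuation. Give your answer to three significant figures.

6.39 mGy/h

Each source contributes Iᵢ·(dᵢ/rᵢ)²; contributions add.
A: 8.33 × (2.96/17.0)² = 0.2525 mGy/h
B: 61.4 × (2.73/25.5)² = 0.7037 mGy/h
C: 97.6 × (0.951/4.03)² = 5.435 mGy/h
Total = 0.2525 + 0.7037 + 5.435 = 6.391 mGy/h.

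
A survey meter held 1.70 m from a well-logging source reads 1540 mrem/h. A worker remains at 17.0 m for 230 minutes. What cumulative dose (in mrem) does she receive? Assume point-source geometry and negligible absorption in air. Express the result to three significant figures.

59.0 mrem

By the inverse-square law, rate at 17.0 m:
(1.70/17.0)² = 0.01000, so 1540 × 0.01000 = 15.40 mrem/h.
Dose = rate × time = 15.40 mrem/h × 3.833 h = 59.03 mrem.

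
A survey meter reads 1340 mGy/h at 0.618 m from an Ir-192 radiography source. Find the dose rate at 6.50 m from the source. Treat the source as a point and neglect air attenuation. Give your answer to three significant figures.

12.1 mGy/h

Intensity scales as (d₁/d₂)², so the rate at 6.50 m is
1340 × (0.618/6.50)² = 1340 × 0.009040 = 12.11 mGy/h.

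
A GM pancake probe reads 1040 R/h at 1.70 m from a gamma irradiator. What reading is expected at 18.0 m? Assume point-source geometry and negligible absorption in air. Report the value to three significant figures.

Using I₁d₁² = I₂d₂², the rate at 18.0 m is
(1.70/18.0)² = 0.008920, so 1040 × 0.008920 = 9.277 R/h.

9.28 R/h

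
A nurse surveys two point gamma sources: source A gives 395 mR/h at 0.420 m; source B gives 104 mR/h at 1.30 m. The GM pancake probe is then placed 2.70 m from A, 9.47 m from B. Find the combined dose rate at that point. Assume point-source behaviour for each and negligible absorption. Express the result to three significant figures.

By superposition, sum each source's inverse-square contribution:
A: 395 × (0.420/2.70)² = 9.558 mR/h
B: 104 × (1.30/9.47)² = 1.960 mR/h
Total = 9.558 + 1.960 = 11.52 mR/h.

11.5 mR/h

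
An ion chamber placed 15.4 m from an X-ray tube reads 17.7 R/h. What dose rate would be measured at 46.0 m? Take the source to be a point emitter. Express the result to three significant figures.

Applying the 1/r² law, scaling from 15.4 m to 46.0 m:
(15.4/46.0)² = 0.1121, so 17.7 × 0.1121 = 1.984 R/h.

1.98 R/h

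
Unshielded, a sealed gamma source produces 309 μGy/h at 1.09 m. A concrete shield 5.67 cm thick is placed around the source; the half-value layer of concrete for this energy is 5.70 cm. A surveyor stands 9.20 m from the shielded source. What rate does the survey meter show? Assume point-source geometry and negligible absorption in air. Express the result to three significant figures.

Distance alone: 309 × (1.09/9.20)² = 309 × 0.01404 = 4.338 μGy/h.
Shield: 5.67/5.70 = 0.9947 half-value layers → attenuation 2^(−0.9947) = 0.5018.
Combined: 4.338 × 0.5018 = 2.177 μGy/h.

2.18 μGy/h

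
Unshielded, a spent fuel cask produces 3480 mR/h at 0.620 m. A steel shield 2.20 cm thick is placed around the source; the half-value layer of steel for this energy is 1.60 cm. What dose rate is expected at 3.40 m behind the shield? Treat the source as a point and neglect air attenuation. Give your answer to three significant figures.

44.6 mR/h

Distance alone: 3480 × (0.620/3.40)² = 3480 × 0.03325 = 115.7 mR/h.
Shield: 2.20/1.60 = 1.375 half-value layers → attenuation 2^(−1.375) = 0.3856.
Combined: 115.7 × 0.3856 = 44.61 mR/h.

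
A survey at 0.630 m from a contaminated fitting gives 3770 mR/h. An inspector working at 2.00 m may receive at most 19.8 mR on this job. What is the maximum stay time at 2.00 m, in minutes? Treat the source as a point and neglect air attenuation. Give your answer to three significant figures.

Intensity scales as (d₁/d₂)², so rate at 2.00 m:
(0.630/2.00)² = 0.09923, so 3770 × 0.09923 = 374.1 mR/h.
Stay time = 19.8 mR ÷ 374.1 mR/h = 0.05293 h = 3.176 min.

3.18 min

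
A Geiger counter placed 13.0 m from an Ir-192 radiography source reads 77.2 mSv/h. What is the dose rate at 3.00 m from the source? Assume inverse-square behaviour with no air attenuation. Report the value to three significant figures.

1450 mSv/h

Using I₁d₁² = I₂d₂², scaling from 13.0 m to 3.00 m:
(13.0/3.00)² = 18.78, so 77.2 × 18.78 = 1450 mSv/h.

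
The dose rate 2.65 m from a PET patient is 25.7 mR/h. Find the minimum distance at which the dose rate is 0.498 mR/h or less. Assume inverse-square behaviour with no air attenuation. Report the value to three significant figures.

Since intensity falls as 1/r², d₂ = d₁·√(I₁/I₂).
I₁/I₂ = 25.7/0.498 = 51.61, so d₂ = 2.65 × √51.61 = 19.04 m.

19.0 m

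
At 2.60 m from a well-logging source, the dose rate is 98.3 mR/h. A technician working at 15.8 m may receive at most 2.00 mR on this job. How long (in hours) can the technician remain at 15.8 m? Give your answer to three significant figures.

0.751 h

Using I₁d₁² = I₂d₂², rate at 15.8 m:
(2.60/15.8)² = 0.02708, so 98.3 × 0.02708 = 2.662 mR/h.
Stay time = 2.00 mR ÷ 2.662 mR/h = 0.7513 h.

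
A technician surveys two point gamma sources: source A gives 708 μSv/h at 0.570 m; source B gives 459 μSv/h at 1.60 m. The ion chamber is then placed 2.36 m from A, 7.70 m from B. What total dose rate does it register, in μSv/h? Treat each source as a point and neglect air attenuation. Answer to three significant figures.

61.1 μSv/h

By superposition, sum each source's inverse-square contribution:
A: 708 × (0.570/2.36)² = 41.30 μSv/h
B: 459 × (1.60/7.70)² = 19.82 μSv/h
Total = 41.30 + 19.82 = 61.12 μSv/h.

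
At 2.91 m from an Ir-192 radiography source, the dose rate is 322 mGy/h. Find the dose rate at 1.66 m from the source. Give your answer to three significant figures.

Applying the 1/r² law, the rate at 1.66 m is
(2.91/1.66)² = 3.073, so 322 × 3.073 = 989.5 mGy/h.

990 mGy/h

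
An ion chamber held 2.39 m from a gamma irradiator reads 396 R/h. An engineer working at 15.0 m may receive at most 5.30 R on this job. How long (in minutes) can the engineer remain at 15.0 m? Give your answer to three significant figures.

By the inverse-square law, rate at 15.0 m:
(2.39/15.0)² = 0.02539, so 396 × 0.02539 = 10.05 R/h.
Stay time = 5.30 R ÷ 10.05 R/h = 0.5274 h = 31.64 min.

31.6 min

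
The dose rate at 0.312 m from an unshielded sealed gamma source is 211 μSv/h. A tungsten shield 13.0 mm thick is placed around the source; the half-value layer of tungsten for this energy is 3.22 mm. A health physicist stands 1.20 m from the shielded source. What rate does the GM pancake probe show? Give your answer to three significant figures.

Distance alone: (0.312/1.20)² = 0.06760, so 211 × 0.06760 = 14.26 μSv/h.
Shield: 13.0/3.22 = 4.037 half-value layers → attenuation 2^(−4.037) = 0.06092.
Combined: 14.26 × 0.06092 = 0.8687 μSv/h.

0.869 μSv/h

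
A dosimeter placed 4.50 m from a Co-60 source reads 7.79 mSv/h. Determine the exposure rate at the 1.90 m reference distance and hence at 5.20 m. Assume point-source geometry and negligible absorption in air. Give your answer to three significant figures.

Intensity scales as (d₁/d₂)², so
At 1.90 m: 7.79 × (4.50/1.90)² = 7.79 × 5.609 = 43.69 mSv/h
At 5.20 m: 43.69 × (1.90/5.20)² = 43.69 × 0.1335 = 5.833 mSv/h.

43.7 mSv/h; 5.83 mSv/h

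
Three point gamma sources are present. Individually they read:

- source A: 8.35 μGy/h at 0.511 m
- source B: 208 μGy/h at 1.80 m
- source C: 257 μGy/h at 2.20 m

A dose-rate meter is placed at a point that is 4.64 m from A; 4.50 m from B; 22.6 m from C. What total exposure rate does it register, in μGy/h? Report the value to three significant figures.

35.8 μGy/h

By superposition, sum each source's inverse-square contribution:
A: 8.35 × (0.511/4.64)² = 0.1013 μGy/h
B: 208 × (1.80/4.50)² = 33.28 μGy/h
C: 257 × (2.20/22.6)² = 2.435 μGy/h
Total = 0.1013 + 33.28 + 2.435 = 35.82 μGy/h.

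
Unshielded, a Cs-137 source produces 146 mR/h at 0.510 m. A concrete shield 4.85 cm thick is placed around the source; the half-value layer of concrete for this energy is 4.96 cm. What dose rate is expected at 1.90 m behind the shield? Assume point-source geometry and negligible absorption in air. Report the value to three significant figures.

5.34 mR/h

Distance alone: (0.510/1.90)² = 0.07205, so 146 × 0.07205 = 10.52 mR/h.
Shield: 4.85/4.96 = 0.9778 half-value layers → attenuation 2^(−0.9778) = 0.5078.
Combined: 10.52 × 0.5078 = 5.342 mR/h.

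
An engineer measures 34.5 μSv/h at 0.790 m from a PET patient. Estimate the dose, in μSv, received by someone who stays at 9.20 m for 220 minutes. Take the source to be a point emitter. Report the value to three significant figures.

0.933 μSv

By the inverse-square law, rate at 9.20 m:
(0.790/9.20)² = 0.007374, so 34.5 × 0.007374 = 0.2544 μSv/h.
Dose = rate × time = 0.2544 μSv/h × 3.667 h = 0.9329 μSv.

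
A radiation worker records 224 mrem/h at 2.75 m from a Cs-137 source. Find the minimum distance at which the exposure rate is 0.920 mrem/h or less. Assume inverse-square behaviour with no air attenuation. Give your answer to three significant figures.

42.9 m

Since intensity falls as 1/r², d₂ = d₁·√(I₁/I₂).
I₁/I₂ = 224/0.920 = 243.5, so d₂ = 2.75 × √243.5 = 42.91 m.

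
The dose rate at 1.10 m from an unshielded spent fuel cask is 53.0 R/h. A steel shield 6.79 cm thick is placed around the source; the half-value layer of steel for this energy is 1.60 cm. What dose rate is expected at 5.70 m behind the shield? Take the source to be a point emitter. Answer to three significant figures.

0.104 R/h

Distance alone: (1.10/5.70)² = 0.03724, so 53.0 × 0.03724 = 1.974 R/h.
Shield: 6.79/1.60 = 4.244 half-value layers → attenuation 2^(−4.244) = 0.05278.
Combined: 1.974 × 0.05278 = 0.1042 R/h.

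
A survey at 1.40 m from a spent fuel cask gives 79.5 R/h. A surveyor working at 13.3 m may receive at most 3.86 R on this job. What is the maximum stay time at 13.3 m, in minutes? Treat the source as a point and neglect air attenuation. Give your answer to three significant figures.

Using I₁d₁² = I₂d₂², rate at 13.3 m:
(1.40/13.3)² = 0.01108, so 79.5 × 0.01108 = 0.8809 R/h.
Stay time = 3.86 R ÷ 0.8809 R/h = 4.382 h = 262.9 min.

263 min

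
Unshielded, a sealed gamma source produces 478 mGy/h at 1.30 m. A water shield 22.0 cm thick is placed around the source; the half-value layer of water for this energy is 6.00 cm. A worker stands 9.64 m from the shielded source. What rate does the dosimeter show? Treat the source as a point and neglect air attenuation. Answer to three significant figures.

Distance alone: 478 × (1.30/9.64)² = 478 × 0.01819 = 8.695 mGy/h.
Shield: 22.0/6.00 = 3.667 half-value layers → attenuation 2^(−3.667) = 0.07873.
Combined: 8.695 × 0.07873 = 0.6846 mGy/h.

0.685 mGy/h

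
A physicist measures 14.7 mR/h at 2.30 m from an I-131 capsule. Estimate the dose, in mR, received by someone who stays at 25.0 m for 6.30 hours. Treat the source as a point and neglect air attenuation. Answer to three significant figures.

By the inverse-square law, rate at 25.0 m:
14.7 × (2.30/25.0)² = 14.7 × 0.008464 = 0.1244 mR/h.
Dose = rate × time = 0.1244 mR/h × 6.300 h = 0.7837 mR.

0.784 mR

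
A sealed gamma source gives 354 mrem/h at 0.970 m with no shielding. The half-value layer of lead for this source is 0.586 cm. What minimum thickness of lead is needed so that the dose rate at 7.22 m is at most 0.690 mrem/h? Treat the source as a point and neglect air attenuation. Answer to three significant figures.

1.88 cm

At 7.22 m, distance alone gives 354 × (0.970/7.22)² = 354 × 0.01805 = 6.390 mrem/h.
Further attenuation needed: 6.390/0.690 = 9.261.
n = log₂(9.261) = 3.211 half-value layers.
Thickness = 3.211 × 0.586 cm = 1.882 cm.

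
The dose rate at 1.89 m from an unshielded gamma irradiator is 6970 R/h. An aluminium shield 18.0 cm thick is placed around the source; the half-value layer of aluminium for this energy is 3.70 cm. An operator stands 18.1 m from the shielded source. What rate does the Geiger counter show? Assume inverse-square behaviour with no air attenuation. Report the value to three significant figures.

2.61 R/h

Distance alone: 6970 × (1.89/18.1)² = 6970 × 0.01090 = 75.97 R/h.
Shield: 18.0/3.70 = 4.865 half-value layers → attenuation 2^(−4.865) = 0.03432.
Combined: 75.97 × 0.03432 = 2.607 R/h.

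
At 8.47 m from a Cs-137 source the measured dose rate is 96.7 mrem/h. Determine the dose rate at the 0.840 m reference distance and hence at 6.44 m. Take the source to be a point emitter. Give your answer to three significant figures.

Since intensity falls as 1/r²,
At 0.840 m: (8.47/0.840)² = 101.7, so 96.7 × 101.7 = 9834 mrem/h
At 6.44 m: (0.840/6.44)² = 0.01701, so 9834 × 0.01701 = 167.3 mrem/h.

9830 mrem/h; 167 mrem/h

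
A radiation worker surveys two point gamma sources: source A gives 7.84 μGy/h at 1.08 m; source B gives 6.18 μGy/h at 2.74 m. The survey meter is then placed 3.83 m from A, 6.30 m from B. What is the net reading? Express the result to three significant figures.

By superposition, sum each source's inverse-square contribution:
A: 7.84 × (1.08/3.83)² = 0.6234 μGy/h
B: 6.18 × (2.74/6.30)² = 1.169 μGy/h
Total = 0.6234 + 1.169 = 1.792 μGy/h.

1.79 μGy/h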